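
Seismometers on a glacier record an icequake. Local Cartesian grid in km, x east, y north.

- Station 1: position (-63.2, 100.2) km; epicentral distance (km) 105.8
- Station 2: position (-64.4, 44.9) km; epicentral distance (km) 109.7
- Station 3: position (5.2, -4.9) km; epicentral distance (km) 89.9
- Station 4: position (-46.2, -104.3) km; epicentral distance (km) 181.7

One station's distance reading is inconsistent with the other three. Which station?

Station 4

Solve using three stations at a time. Using Station 1, Station 2, Station 3 (subtract circle equations pairwise → linear system) gives (x, y) ≈ (40.2, 77.9).
Distances from that point to each station vs reported:
  Station 1: calculated 105.8 vs reported 105.8 → residual 0.0 km
  Station 2: calculated 109.7 vs reported 109.7 → residual 0.0 km
  Station 3: calculated 89.9 vs reported 89.9 → residual 0.0 km
  Station 4: calculated 201.6 vs reported 181.7 → residual 19.9 km
Station 1, Station 2, Station 3 are mutually consistent (residuals ≈ 0); Station 4 is off by 19.9 km.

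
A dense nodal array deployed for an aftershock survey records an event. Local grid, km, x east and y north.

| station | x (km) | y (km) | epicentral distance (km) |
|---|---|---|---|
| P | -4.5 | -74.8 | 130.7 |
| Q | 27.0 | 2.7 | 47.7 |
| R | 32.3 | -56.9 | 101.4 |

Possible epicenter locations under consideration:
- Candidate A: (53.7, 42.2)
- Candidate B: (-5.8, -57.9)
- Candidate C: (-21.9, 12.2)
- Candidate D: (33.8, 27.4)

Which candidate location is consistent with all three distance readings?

For each candidate, compare |candidate − station| to the reported distance:
Candidate A: residuals P 0.0, Q 0.0, R 0.0 → max 0.0 km
Candidate B: residuals P 113.8, Q 21.2, R 63.3 → max 113.8 km
Candidate C: residuals P 42.0, Q 2.1, R 13.6 → max 42.0 km
Candidate D: residuals P 21.6, Q 22.1, R 17.1 → max 22.1 km
Only Candidate A has all residuals ≈ 0.

Candidate A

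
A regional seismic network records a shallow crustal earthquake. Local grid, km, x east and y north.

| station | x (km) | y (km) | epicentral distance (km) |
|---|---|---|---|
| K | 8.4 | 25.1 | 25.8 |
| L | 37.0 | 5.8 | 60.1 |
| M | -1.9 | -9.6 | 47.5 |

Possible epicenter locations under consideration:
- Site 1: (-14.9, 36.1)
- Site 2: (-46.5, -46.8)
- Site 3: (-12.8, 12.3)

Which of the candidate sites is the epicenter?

For each candidate, compare |candidate − station| to the reported distance:
Site 1: residuals K 0.0, L 0.0, M 0.0 → max 0.0 km
Site 2: residuals K 64.7, L 38.6, M 10.6 → max 64.7 km
Site 3: residuals K 1.0, L 9.9, M 23.0 → max 23.0 km
Only Site 1 has all residuals ≈ 0.

Site 1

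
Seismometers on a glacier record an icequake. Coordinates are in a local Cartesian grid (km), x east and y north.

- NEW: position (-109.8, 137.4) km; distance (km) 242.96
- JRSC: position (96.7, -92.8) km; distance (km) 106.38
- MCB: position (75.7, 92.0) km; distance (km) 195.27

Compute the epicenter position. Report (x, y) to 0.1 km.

x ≈ -9.3 km, y ≈ -83.8 km

Circle about each station: (x + 109.8)² + (y − 137.4)² = 242.96²; (x − 96.7)² + (y + 92.8)² = 106.38²; (x − 75.7)² + (y − 92.0)² = 195.27².
Subtracting the NEW equation from the JRSC and MCB equations removes the quadratic terms:
413.0 x − 460.4 y = 34740.79
371.0 x − 90.8 y = 4158.88
Solving the 2×2 system: x ≈ -9.3, y ≈ -83.8 km.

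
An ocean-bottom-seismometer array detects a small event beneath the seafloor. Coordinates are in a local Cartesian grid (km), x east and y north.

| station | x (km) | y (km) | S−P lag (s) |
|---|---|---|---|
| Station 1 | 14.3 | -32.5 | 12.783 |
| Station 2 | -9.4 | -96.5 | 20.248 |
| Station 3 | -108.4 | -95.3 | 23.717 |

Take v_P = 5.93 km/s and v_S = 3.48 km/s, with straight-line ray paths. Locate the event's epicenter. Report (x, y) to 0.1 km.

Distance from S−P lag: d = Δt · v_P v_S / (v_P − v_S) = Δt · (5.93·3.48)/(5.93−3.48) ≈ 8.4230·Δt.
So d_Station 1 = 107.67, d_Station 2 = 170.55, d_Station 3 = 199.77 km.
Circle about each station: (x − 14.3)² + (y + 32.5)² = 107.67²; (x + 9.4)² + (y + 96.5)² = 170.55²; (x + 108.4)² + (y + 95.3)² = 199.77².
Subtracting the Station 1 equation from the Station 2 and Station 3 equations removes the quadratic terms:
-47.4 x − 128.0 y = -9354.60
-245.4 x − 125.6 y = -8743.31
Solving the 2×2 system: x ≈ -2.2, y ≈ 73.9 km.
Check against Station 1 (with the unrounded x, y): √((x − 14.3)²+(y + 32.5)²) = 107.66 ≈ 107.67 km. ✓

(-2.2, 73.9)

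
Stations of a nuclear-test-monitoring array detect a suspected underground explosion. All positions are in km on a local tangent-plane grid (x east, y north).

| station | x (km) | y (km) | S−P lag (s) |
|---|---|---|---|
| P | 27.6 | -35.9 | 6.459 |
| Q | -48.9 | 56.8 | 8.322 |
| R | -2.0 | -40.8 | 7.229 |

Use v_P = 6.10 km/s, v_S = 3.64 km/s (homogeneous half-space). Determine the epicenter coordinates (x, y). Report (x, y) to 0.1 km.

x ≈ 17.4 km, y ≈ 21.5 km

Distance from S−P lag: d = Δt · v_P v_S / (v_P − v_S) = Δt · (6.10·3.64)/(6.10−3.64) ≈ 9.0260·Δt.
So d_P = 58.30, d_Q = 75.11, d_R = 65.25 km.
Circle about each station: (x − 27.6)² + (y + 35.9)² = 58.30²; (x + 48.9)² + (y − 56.8)² = 75.11²; (x + 2.0)² + (y + 40.8)² = 65.25².
Subtracting the P equation from the Q and R equations removes the quadratic terms:
-153.0 x + 185.4 y = 1324.26
-59.2 x − 9.8 y = -1240.60
Solving the 2×2 system: x ≈ 17.4, y ≈ 21.5 km.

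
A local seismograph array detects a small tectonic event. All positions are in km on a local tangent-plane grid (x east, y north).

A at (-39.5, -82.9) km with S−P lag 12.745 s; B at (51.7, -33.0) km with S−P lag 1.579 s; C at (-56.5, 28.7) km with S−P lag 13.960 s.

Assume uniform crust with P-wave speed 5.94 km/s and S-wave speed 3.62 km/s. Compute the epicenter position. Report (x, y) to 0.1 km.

x ≈ 62.2 km, y ≈ -22.8 km

Distance from S−P lag: d = Δt · v_P v_S / (v_P − v_S) = Δt · (5.94·3.62)/(5.94−3.62) ≈ 9.2684·Δt.
So d_A = 118.13, d_B = 14.63, d_C = 129.39 km.
Circle about each station: (x + 39.5)² + (y + 82.9)² = 118.13²; (x − 51.7)² + (y + 33.0)² = 14.63²; (x + 56.5)² + (y − 28.7)² = 129.39².
Subtracting the A equation from the B and C equations removes the quadratic terms:
182.4 x + 99.8 y = 9069.89
-34.0 x + 223.2 y = -7203.80
Solving the 2×2 system: x ≈ 62.2, y ≈ -22.8 km.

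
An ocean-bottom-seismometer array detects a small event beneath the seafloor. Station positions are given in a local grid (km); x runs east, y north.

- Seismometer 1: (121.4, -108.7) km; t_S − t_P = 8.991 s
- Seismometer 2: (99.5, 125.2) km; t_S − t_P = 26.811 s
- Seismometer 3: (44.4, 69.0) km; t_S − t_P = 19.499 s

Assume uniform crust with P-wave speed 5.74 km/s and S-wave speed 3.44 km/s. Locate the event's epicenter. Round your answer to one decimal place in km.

Distance from S−P lag: d = Δt · v_P v_S / (v_P − v_S) = Δt · (5.74·3.44)/(5.74−3.44) ≈ 8.5850·Δt.
So d_Seismometer 1 = 77.19, d_Seismometer 2 = 230.17, d_Seismometer 3 = 167.40 km.
Circle about each station: (x − 121.4)² + (y + 108.7)² = 77.19²; (x − 99.5)² + (y − 125.2)² = 230.17²; (x − 44.4)² + (y − 69.0)² = 167.40².
Subtracting the Seismometer 1 equation from the Seismometer 2 and Seismometer 3 equations removes the quadratic terms:
-43.8 x + 467.8 y = -47998.29
-154.0 x + 355.4 y = -41885.75
Solving the 2×2 system: x ≈ 44.9, y ≈ -98.4 km.
Check against Seismometer 1 (with the unrounded x, y): √((x − 121.4)²+(y + 108.7)²) = 77.19 ≈ 77.19 km. ✓

44.9 km east, -98.4 km north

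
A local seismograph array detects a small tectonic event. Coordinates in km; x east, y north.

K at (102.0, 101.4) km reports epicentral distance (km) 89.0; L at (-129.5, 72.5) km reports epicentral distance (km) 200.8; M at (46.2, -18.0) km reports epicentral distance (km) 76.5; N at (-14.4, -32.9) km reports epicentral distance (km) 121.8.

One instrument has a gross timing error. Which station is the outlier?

Solve using three stations at a time. Using L, M, N (subtract circle equations pairwise → linear system) gives (x, y) ≈ (70.4, 54.3).
Distances from that point to each station vs reported:
  K: calculated 56.7 vs reported 89.0 → residual 32.3 km
  L: calculated 200.7 vs reported 200.8 → residual 0.1 km
  M: calculated 76.3 vs reported 76.5 → residual 0.2 km
  N: calculated 121.7 vs reported 121.8 → residual 0.1 km
L, M, N are mutually consistent (residuals ≈ 0); K is off by 32.3 km.

K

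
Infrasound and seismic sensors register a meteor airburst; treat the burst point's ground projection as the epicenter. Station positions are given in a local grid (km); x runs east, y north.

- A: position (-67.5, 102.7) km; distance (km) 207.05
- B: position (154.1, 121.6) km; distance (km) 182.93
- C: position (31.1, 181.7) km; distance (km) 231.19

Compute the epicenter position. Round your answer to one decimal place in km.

77.9 km east, -44.7 km north

Circle about each station: (x + 67.5)² + (y − 102.7)² = 207.05²; (x − 154.1)² + (y − 121.6)² = 182.93²; (x − 31.1)² + (y − 181.7)² = 231.19².
Subtracting pairs of circle equations eliminates x²+y² and gives linear equations (the radical axes):
443.2 x + 37.8 y = 32836.15
197.2 x + 158.0 y = 8299.45
Solving the 2×2 system: x ≈ 77.9, y ≈ -44.7 km.
Check against A (with the unrounded x, y): √((x + 67.5)²+(y − 102.7)²) = 207.05 ≈ 207.05 km. ✓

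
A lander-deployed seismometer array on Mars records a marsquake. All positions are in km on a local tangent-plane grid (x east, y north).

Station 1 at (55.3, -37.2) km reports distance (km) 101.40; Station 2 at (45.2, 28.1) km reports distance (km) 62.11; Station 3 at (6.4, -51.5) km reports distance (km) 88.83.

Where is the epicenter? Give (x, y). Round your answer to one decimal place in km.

(-16.6, 34.3)

Circle about each station: (x − 55.3)² + (y + 37.2)² = 101.40²; (x − 45.2)² + (y − 28.1)² = 62.11²; (x − 6.4)² + (y + 51.5)² = 88.83².
Subtracting the Station 1 equation from the Station 2 and Station 3 equations removes the quadratic terms:
-20.2 x + 130.6 y = 4815.03
-97.8 x − 28.6 y = 642.47
Solving the 2×2 system: x ≈ -16.6, y ≈ 34.3 km.
Check against Station 1 (with the unrounded x, y): √((x − 55.3)²+(y + 37.2)²) = 101.40 ≈ 101.40 km. ✓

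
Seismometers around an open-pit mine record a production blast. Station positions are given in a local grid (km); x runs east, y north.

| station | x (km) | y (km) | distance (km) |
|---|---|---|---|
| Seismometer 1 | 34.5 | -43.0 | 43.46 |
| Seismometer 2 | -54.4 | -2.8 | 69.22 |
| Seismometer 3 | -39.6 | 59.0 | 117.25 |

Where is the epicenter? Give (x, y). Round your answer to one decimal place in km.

x ≈ -7.6 km, y ≈ -53.8 km

Circle about each station: (x − 34.5)² + (y + 43.0)² = 43.46²; (x + 54.4)² + (y + 2.8)² = 69.22²; (x + 39.6)² + (y − 59.0)² = 117.25².
Subtracting pairs of circle equations eliminates x²+y² and gives linear equations (the radical axes):
-177.8 x + 80.4 y = -2974.69
-148.2 x + 204.0 y = -9848.88
Solving the 2×2 system: x ≈ -7.6, y ≈ -53.8 km.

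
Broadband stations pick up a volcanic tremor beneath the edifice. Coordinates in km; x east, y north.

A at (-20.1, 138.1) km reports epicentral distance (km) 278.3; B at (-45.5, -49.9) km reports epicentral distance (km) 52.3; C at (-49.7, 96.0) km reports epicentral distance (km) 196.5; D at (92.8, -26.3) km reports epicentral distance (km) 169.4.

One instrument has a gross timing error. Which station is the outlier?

A

Solve using three stations at a time. Using B, C, D (subtract circle equations pairwise → linear system) gives (x, y) ≈ (-59.6, -100.2).
Distances from that point to each station vs reported:
  A: calculated 241.6 vs reported 278.3 → residual 36.7 km
  B: calculated 52.3 vs reported 52.3 → residual 0.0 km
  C: calculated 196.5 vs reported 196.5 → residual 0.0 km
  D: calculated 169.4 vs reported 169.4 → residual 0.0 km
B, C, D are mutually consistent (residuals ≈ 0); A is off by 36.7 km.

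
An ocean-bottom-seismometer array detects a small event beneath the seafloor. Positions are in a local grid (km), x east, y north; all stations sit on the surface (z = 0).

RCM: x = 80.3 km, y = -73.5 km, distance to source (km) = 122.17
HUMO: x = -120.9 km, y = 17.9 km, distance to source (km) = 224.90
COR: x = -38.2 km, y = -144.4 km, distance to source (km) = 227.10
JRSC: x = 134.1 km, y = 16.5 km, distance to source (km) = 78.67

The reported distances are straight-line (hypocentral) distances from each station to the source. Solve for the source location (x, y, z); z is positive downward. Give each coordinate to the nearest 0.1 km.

Each station gives a sphere (x−x_i)² + (y−y_i)² + z² = d_i² (stations at z=0).
Subtracting the RCM sphere from HUMO and COR: z² cancels, leaving linear equations in x and y:
-402.4 x + 182.8 y = -32567.62
-237.0 x − 141.8 y = -26188.64
Solving: x ≈ 93.694, y ≈ 28.090 km (keep extra digits for the depth step; rounded: 93.7, 28.1).
Then from the RCM sphere: z² = 122.17² − (x − 80.3)² − (y + 73.5)² with x = 93.694, y = 28.090, so z ≈ 66.525 ≈ 66.5 km.
Check against JRSC (with the unrounded solution): distance 78.69 ≈ 78.67 km. ✓

x ≈ 93.7 km, y ≈ 28.1 km, depth ≈ 66.5 km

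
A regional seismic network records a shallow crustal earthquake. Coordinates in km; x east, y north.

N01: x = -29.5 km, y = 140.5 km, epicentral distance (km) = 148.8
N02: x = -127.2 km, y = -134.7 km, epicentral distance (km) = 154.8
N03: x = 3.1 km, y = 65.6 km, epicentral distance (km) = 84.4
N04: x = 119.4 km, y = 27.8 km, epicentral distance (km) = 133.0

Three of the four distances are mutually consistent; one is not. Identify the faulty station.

N04

Solve using three stations at a time. Using N01, N02, N03 (subtract circle equations pairwise → linear system) gives (x, y) ≈ (-38.1, -8.1).
Distances from that point to each station vs reported:
  N01: calculated 148.8 vs reported 148.8 → residual 0.0 km
  N02: calculated 154.8 vs reported 154.8 → residual 0.0 km
  N03: calculated 84.4 vs reported 84.4 → residual 0.0 km
  N04: calculated 161.6 vs reported 133.0 → residual 28.6 km
N01, N02, N03 are mutually consistent (residuals ≈ 0); N04 is off by 28.6 km.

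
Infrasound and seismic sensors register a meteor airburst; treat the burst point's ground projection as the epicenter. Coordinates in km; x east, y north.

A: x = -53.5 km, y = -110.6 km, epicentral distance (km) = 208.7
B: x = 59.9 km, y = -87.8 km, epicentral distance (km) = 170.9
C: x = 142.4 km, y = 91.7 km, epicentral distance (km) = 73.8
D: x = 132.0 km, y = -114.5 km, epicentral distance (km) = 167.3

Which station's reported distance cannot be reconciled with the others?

Solve using three stations at a time. Using A, C, D (subtract circle equations pairwise → linear system) gives (x, y) ≈ (84.5, 45.9).
Distances from that point to each station vs reported:
  A: calculated 208.7 vs reported 208.7 → residual 0.0 km
  B: calculated 136.0 vs reported 170.9 → residual 34.9 km
  C: calculated 73.8 vs reported 73.8 → residual 0.0 km
  D: calculated 167.3 vs reported 167.3 → residual 0.0 km
A, C, D are mutually consistent (residuals ≈ 0); B is off by 34.9 km.

B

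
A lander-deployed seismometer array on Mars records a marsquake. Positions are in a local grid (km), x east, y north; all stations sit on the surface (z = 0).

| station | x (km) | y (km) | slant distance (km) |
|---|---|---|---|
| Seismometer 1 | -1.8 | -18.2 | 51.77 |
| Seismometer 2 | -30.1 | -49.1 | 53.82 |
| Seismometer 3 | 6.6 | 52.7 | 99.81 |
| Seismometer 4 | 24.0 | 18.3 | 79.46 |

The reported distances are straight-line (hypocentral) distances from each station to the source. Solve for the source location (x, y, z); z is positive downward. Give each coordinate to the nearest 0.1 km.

(-13.7, -32.2, 48.4)

Each station gives a sphere (x−x_i)² + (y−y_i)² + z² = d_i² (stations at z=0).
Subtracting the Seismometer 1 sphere from Seismometer 2 and Seismometer 3: z² cancels, leaving linear equations in x and y:
-56.6 x − 61.8 y = 2765.88
16.8 x + 141.8 y = -4795.53
Solving: x ≈ -13.715, y ≈ -32.194 km (keep extra digits for the depth step; rounded: -13.7, -32.2).
Then from the Seismometer 1 sphere: z² = 51.77² − (x + 1.8)² − (y + 18.2)² with x = -13.715, y = -32.194, so z ≈ 48.398 ≈ 48.4 km.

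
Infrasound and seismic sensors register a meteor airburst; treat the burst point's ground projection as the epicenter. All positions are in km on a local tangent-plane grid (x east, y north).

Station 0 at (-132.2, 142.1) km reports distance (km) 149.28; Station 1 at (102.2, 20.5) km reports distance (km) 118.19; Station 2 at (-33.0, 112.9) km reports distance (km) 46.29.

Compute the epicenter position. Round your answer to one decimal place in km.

(8.7, 92.8)

Circle about each station: (x + 132.2)² + (y − 142.1)² = 149.28²; (x − 102.2)² + (y − 20.5)² = 118.19²; (x + 33.0)² + (y − 112.9)² = 46.29².
Subtracting pairs of circle equations eliminates x²+y² and gives linear equations (the radical axes):
468.8 x − 243.2 y = -18488.52
198.4 x − 58.4 y = -3692.09
Solving the 2×2 system: x ≈ 8.7, y ≈ 92.8 km.
Check against Station 0 (with the unrounded x, y): √((x + 132.2)²+(y − 142.1)²) = 149.28 ≈ 149.28 km. ✓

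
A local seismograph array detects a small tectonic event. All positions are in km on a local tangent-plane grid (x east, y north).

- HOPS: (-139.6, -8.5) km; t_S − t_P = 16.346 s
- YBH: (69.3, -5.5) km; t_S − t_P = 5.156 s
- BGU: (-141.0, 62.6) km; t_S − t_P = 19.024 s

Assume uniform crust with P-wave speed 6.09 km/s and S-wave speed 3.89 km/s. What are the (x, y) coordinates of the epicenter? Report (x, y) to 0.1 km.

Distance from S−P lag: d = Δt · v_P v_S / (v_P − v_S) = Δt · (6.09·3.89)/(6.09−3.89) ≈ 10.7682·Δt.
So d_HOPS = 176.02, d_YBH = 55.52, d_BGU = 204.85 km.
Circle about each station: (x + 139.6)² + (y + 8.5)² = 176.02²; (x − 69.3)² + (y + 5.5)² = 55.52²; (x + 141.0)² + (y − 62.6)² = 204.85².
Subtracting the HOPS equation from the YBH and BGU equations removes the quadratic terms:
417.8 x + 6.0 y = 13172.90
-2.8 x + 142.2 y = -6741.13
Solving the 2×2 system: x ≈ 32.2, y ≈ -46.8 km.
Check against HOPS (with the unrounded x, y): √((x + 139.6)²+(y + 8.5)²) = 176.01 ≈ 176.02 km. ✓

x ≈ 32.2 km, y ≈ -46.8 km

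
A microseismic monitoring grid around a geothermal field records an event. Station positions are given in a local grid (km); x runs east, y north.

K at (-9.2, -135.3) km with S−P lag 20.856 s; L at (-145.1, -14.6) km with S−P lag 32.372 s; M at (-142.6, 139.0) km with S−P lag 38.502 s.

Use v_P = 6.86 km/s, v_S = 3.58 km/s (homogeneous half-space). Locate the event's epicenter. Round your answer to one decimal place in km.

Distance from S−P lag: d = Δt · v_P v_S / (v_P − v_S) = Δt · (6.86·3.58)/(6.86−3.58) ≈ 7.4874·Δt.
So d_K = 156.16, d_L = 242.38, d_M = 288.28 km.
Circle about each station: (x + 9.2)² + (y + 135.3)² = 156.16²; (x + 145.1)² + (y + 14.6)² = 242.38²; (x + 142.6)² + (y − 139.0)² = 288.28².
Subtracting the K equation from the L and M equations removes the quadratic terms:
-271.8 x + 241.4 y = -31485.68
-266.8 x + 548.6 y = -37454.38
Solving the 2×2 system: x ≈ 97.2, y ≈ -21.0 km.

x ≈ 97.2 km, y ≈ -21.0 km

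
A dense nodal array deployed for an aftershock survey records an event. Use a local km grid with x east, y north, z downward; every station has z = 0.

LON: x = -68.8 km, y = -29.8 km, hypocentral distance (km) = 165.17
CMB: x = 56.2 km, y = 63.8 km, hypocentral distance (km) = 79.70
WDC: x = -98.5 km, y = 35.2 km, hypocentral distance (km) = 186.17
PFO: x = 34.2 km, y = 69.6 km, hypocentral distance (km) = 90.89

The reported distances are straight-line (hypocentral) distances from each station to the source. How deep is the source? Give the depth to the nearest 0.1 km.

z ≈ 62.8 km

Each station gives a sphere (x−x_i)² + (y−y_i)² + z² = d_i² (stations at z=0).
Subtracting the LON sphere from CMB and WDC: z² cancels, leaving linear equations in x and y:
250.0 x + 187.2 y = 22536.44
-59.4 x + 130.0 y = -2058.33
Solving: x ≈ 75.999, y ≈ 18.892 km (keep extra digits for the depth step; rounded: 76.0, 18.9).
Then from the LON sphere: z² = 165.17² − (x + 68.8)² − (y + 29.8)² with x = 75.999, y = 18.892, so z ≈ 62.797 ≈ 62.8 km.
Check against PFO (with the unrounded solution): distance 90.89 ≈ 90.89 km. ✓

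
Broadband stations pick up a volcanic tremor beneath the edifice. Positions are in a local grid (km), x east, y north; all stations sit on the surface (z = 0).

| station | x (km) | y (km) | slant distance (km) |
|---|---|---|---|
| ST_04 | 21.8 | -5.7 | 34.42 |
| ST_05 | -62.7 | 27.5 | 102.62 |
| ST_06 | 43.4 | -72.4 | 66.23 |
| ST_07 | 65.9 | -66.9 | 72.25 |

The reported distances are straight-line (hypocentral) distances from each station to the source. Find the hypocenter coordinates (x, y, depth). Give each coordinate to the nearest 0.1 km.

Each station gives a sphere (x−x_i)² + (y−y_i)² + z² = d_i² (stations at z=0).
Subtracting the ST_04 sphere from ST_05 and ST_06: z² cancels, leaving linear equations in x and y:
-169.0 x + 66.4 y = -5166.32
43.2 x − 133.4 y = 3415.91
Solving: x ≈ 23.499, y ≈ -17.997 km (keep extra digits for the depth step; rounded: 23.5, -18.0).
Then from the ST_04 sphere: z² = 34.42² − (x − 21.8)² − (y + 5.7)² with x = 23.499, y = -17.997, so z ≈ 32.103 ≈ 32.1 km.
Check against ST_07 (with the unrounded solution): distance 72.25 ≈ 72.25 km. ✓

(23.5, -18.0, 32.1)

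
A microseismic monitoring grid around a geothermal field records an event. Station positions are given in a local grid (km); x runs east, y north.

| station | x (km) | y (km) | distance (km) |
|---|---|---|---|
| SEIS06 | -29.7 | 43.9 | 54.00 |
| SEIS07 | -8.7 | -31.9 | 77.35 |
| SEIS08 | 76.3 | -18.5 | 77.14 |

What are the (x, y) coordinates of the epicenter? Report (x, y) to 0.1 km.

x ≈ 24.0 km, y ≈ 38.2 km

Circle about each station: (x + 29.7)² + (y − 43.9)² = 54.00²; (x + 8.7)² + (y + 31.9)² = 77.35²; (x − 76.3)² + (y + 18.5)² = 77.14².
Subtracting the SEIS06 equation from the SEIS07 and SEIS08 equations removes the quadratic terms:
42.0 x − 151.6 y = -4783.02
212.0 x − 124.8 y = 320.06
Solving the 2×2 system: x ≈ 24.0, y ≈ 38.2 km.
Check against SEIS06 (with the unrounded x, y): √((x + 29.7)²+(y − 43.9)²) = 54.00 ≈ 54.00 km. ✓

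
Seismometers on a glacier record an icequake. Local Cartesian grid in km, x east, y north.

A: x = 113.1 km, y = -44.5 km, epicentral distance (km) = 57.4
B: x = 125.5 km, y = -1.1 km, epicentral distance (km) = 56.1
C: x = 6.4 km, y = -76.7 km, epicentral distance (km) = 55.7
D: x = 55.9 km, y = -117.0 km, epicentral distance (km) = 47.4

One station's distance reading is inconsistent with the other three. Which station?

B

Solve using three stations at a time. Using A, C, D (subtract circle equations pairwise → linear system) gives (x, y) ≈ (61.7, -70.0).
Distances from that point to each station vs reported:
  A: calculated 57.4 vs reported 57.4 → residual 0.0 km
  B: calculated 93.9 vs reported 56.1 → residual 37.8 km
  C: calculated 55.7 vs reported 55.7 → residual 0.0 km
  D: calculated 47.4 vs reported 47.4 → residual 0.0 km
A, C, D are mutually consistent (residuals ≈ 0); B is off by 37.8 km.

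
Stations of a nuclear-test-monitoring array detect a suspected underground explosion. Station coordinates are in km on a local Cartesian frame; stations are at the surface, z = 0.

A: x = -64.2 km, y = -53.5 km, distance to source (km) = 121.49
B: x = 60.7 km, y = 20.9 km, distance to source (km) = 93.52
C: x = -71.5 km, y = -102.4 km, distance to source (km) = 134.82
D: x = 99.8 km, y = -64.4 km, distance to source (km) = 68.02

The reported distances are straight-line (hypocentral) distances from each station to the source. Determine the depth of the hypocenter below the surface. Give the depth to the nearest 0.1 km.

Each station gives a sphere (x−x_i)² + (y−y_i)² + z² = d_i² (stations at z=0).
Subtracting the A sphere from B and C: z² cancels, leaving linear equations in x and y:
249.8 x + 148.8 y = 3151.24
-14.6 x − 97.8 y = 5197.51
Solving: x ≈ 48.593, y ≈ -60.398 km (keep extra digits for the depth step; rounded: 48.6, -60.4).
Then from the A sphere: z² = 121.49² − (x + 64.2)² − (y + 53.5)² with x = 48.593, y = -60.398, so z ≈ 44.609 ≈ 44.6 km.

44.6 km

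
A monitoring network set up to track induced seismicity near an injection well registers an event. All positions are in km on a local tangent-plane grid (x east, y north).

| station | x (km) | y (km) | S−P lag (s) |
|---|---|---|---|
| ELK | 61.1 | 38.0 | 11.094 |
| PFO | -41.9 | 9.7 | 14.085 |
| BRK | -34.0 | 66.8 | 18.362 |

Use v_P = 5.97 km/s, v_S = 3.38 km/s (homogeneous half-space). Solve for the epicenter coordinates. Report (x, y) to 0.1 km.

Distance from S−P lag: d = Δt · v_P v_S / (v_P − v_S) = Δt · (5.97·3.38)/(5.97−3.38) ≈ 7.7910·Δt.
So d_ELK = 86.43, d_PFO = 109.74, d_BRK = 143.06 km.
Circle about each station: (x − 61.1)² + (y − 38.0)² = 86.43²; (x + 41.9)² + (y − 9.7)² = 109.74²; (x + 34.0)² + (y − 66.8)² = 143.06².
Subtracting pairs of circle equations eliminates x²+y² and gives linear equations (the radical axes):
-206.0 x − 56.6 y = -7900.23
-190.2 x + 57.6 y = -12554.99
Solving the 2×2 system: x ≈ 51.5, y ≈ -47.9 km.

51.5 km east, -47.9 km north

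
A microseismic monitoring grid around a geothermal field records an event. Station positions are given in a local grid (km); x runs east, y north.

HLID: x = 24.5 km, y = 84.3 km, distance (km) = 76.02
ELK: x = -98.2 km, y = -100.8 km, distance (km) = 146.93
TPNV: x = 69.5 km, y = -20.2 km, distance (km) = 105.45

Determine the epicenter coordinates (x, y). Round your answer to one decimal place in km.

-25.0 km east, 26.6 km north

Circle about each station: (x − 24.5)² + (y − 84.3)² = 76.02²; (x + 98.2)² + (y + 100.8)² = 146.93²; (x − 69.5)² + (y + 20.2)² = 105.45².
Subtracting pairs of circle equations eliminates x²+y² and gives linear equations (the radical axes):
-245.4 x − 370.2 y = -3712.24
90.0 x − 209.0 y = -7809.11
Solving the 2×2 system: x ≈ -25.0, y ≈ 26.6 km.
Check against HLID (with the unrounded x, y): √((x − 24.5)²+(y − 84.3)²) = 76.02 ≈ 76.02 km. ✓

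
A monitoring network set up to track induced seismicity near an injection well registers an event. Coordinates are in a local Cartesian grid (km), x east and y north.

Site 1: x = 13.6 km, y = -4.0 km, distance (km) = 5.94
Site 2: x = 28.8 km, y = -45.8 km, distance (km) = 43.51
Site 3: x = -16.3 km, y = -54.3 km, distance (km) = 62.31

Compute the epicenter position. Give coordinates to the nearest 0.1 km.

Circle about each station: (x − 13.6)² + (y + 4.0)² = 5.94²; (x − 28.8)² + (y + 45.8)² = 43.51²; (x + 16.3)² + (y + 54.3)² = 62.31².
Subtracting the Site 1 equation from the Site 2 and Site 3 equations removes the quadratic terms:
30.4 x − 83.6 y = 868.28
-59.8 x − 100.6 y = -834.03
Solving the 2×2 system: x ≈ 19.5, y ≈ -3.3 km.
Check against Site 1 (with the unrounded x, y): √((x − 13.6)²+(y + 4.0)²) = 5.94 ≈ 5.94 km. ✓

x ≈ 19.5 km, y ≈ -3.3 km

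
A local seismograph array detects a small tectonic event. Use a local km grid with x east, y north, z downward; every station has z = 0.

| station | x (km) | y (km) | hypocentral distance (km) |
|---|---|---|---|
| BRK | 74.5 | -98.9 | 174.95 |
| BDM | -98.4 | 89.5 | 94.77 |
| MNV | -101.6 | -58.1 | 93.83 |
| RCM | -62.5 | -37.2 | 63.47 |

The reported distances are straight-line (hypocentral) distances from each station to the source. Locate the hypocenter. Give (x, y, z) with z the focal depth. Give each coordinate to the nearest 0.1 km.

Each station gives a sphere (x−x_i)² + (y−y_i)² + z² = d_i² (stations at z=0).
Subtracting the BRK sphere from BDM and MNV: z² cancels, leaving linear equations in x and y:
-345.8 x + 376.8 y = 23987.50
-352.2 x + 81.6 y = 20170.14
Solving: x ≈ -54.002, y ≈ 14.102 km (keep extra digits for the depth step; rounded: -54.0, 14.1).
Then from the BRK sphere: z² = 174.95² − (x − 74.5)² − (y + 98.9)² with x = -54.002, y = 14.102, so z ≈ 36.404 ≈ 36.4 km.
Check against RCM (with the unrounded solution): distance 63.48 ≈ 63.47 km. ✓

(-54.0, 14.1, 36.4)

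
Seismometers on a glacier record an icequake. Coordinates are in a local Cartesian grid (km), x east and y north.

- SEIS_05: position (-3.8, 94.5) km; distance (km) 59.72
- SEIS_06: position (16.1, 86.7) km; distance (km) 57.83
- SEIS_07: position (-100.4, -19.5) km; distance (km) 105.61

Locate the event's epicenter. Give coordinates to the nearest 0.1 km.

Circle about each station: (x + 3.8)² + (y − 94.5)² = 59.72²; (x − 16.1)² + (y − 86.7)² = 57.83²; (x + 100.4)² + (y + 19.5)² = 105.61².
Subtracting the SEIS_05 equation from the SEIS_06 and SEIS_07 equations removes the quadratic terms:
39.8 x − 15.6 y = -946.42
-193.2 x − 228.0 y = -6071.27
Solving the 2×2 system: x ≈ -10.0, y ≈ 35.1 km.

-10.0 km east, 35.1 km north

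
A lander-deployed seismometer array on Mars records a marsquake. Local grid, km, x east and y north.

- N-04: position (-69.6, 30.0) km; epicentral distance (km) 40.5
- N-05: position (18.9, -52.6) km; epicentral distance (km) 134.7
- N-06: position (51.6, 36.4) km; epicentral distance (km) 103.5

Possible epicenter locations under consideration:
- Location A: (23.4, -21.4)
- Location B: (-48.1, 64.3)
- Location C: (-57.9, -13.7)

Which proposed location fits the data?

Location B

For each candidate, compare |candidate − station| to the reported distance:
Location A: residuals N-04 65.8, N-05 103.2, N-06 39.2 → max 103.2 km
Location B: residuals N-04 0.0, N-05 0.0, N-06 0.0 → max 0.0 km
Location C: residuals N-04 4.7, N-05 48.6, N-06 16.9 → max 48.6 km
Only Location B has all residuals ≈ 0.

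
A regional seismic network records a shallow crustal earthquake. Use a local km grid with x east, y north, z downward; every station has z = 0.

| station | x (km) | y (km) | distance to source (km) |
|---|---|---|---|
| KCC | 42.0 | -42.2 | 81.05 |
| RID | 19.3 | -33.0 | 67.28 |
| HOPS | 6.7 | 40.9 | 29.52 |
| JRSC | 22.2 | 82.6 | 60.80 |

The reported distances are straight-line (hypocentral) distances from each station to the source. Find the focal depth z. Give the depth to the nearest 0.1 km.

z ≈ 26.2 km

Each station gives a sphere (x−x_i)² + (y−y_i)² + z² = d_i² (stations at z=0).
Subtracting the KCC sphere from RID and HOPS: z² cancels, leaving linear equations in x and y:
-45.4 x + 18.4 y = -40.85
-70.6 x + 166.2 y = 3870.53
Solving: x ≈ 12.488, y ≈ 28.593 km (keep extra digits for the depth step; rounded: 12.5, 28.6).
Then from the KCC sphere: z² = 81.05² − (x − 42.0)² − (y + 42.2)² with x = 12.488, y = 28.593, so z ≈ 26.201 ≈ 26.2 km.
Check against JRSC (with the unrounded solution): distance 60.81 ≈ 60.80 km. ✓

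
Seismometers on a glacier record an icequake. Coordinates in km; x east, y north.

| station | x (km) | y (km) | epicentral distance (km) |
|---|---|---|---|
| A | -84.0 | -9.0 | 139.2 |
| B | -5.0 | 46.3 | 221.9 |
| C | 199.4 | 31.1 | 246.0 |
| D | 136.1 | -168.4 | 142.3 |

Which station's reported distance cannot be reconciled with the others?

Solve using three stations at a time. Using A, C, D (subtract circle equations pairwise → linear system) gives (x, y) ≈ (3.3, -117.4).
Distances from that point to each station vs reported:
  A: calculated 139.2 vs reported 139.2 → residual 0.0 km
  B: calculated 163.9 vs reported 221.9 → residual 58.0 km
  C: calculated 246.0 vs reported 246.0 → residual 0.0 km
  D: calculated 142.3 vs reported 142.3 → residual 0.0 km
A, C, D are mutually consistent (residuals ≈ 0); B is off by 58.0 km.

B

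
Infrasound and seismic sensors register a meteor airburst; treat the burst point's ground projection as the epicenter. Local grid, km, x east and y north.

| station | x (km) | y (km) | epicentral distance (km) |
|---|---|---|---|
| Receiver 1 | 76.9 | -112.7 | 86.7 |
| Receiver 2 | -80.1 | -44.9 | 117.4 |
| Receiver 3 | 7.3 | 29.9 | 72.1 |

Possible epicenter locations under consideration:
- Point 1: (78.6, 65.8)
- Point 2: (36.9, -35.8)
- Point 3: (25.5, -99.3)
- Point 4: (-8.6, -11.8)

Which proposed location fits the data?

Point 2

For each candidate, compare |candidate − station| to the reported distance:
Point 1: residuals Receiver 1 91.8, Receiver 2 76.1, Receiver 3 7.7 → max 91.8 km
Point 2: residuals Receiver 1 0.0, Receiver 2 0.0, Receiver 3 0.0 → max 0.0 km
Point 3: residuals Receiver 1 33.6, Receiver 2 1.4, Receiver 3 58.4 → max 58.4 km
Point 4: residuals Receiver 1 45.6, Receiver 2 38.6, Receiver 3 27.5 → max 45.6 km
Only Point 2 has all residuals ≈ 0.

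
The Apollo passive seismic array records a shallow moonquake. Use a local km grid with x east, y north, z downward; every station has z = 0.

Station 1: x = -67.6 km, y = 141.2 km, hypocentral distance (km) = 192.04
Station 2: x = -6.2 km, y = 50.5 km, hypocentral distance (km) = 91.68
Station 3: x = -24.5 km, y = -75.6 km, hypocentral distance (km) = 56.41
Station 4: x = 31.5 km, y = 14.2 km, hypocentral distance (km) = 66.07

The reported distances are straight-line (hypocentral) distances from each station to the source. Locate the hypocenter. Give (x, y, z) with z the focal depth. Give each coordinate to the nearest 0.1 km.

Each station gives a sphere (x−x_i)² + (y−y_i)² + z² = d_i² (stations at z=0).
Subtracting the Station 1 sphere from Station 2 and Station 3: z² cancels, leaving linear equations in x and y:
122.8 x − 181.4 y = 6555.63
86.2 x − 433.6 y = 15505.68
Solving: x ≈ 0.792, y ≈ -35.603 km (keep extra digits for the depth step; rounded: 0.8, -35.6).
Then from the Station 1 sphere: z² = 192.04² − (x + 67.6)² − (y − 141.2)² with x = 0.792, y = -35.603, so z ≈ 30.702 ≈ 30.7 km.

x ≈ 0.8 km, y ≈ -35.6 km, depth ≈ 30.7 km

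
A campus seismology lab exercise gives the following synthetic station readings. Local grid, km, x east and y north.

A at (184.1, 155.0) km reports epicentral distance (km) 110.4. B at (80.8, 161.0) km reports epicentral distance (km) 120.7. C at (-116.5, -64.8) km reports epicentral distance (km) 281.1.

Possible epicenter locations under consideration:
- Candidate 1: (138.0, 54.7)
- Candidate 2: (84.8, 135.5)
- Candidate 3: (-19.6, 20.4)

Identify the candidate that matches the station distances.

Candidate 1

For each candidate, compare |candidate − station| to the reported distance:
Candidate 1: residuals A 0.0, B 0.0, C 0.1 → max 0.1 km
Candidate 2: residuals A 9.2, B 94.9, C 2.9 → max 94.9 km
Candidate 3: residuals A 133.8, B 52.1, C 152.1 → max 152.1 km
Only Candidate 1 has all residuals ≈ 0.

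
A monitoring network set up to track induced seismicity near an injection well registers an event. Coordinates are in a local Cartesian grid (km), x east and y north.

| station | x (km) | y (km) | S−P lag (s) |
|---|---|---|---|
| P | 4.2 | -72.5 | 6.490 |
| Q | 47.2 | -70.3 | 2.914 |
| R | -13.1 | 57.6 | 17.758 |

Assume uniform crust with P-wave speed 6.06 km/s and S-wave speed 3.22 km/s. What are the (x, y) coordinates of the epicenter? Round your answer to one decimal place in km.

Distance from S−P lag: d = Δt · v_P v_S / (v_P − v_S) = Δt · (6.06·3.22)/(6.06−3.22) ≈ 6.8708·Δt.
So d_P = 44.59, d_Q = 20.02, d_R = 122.01 km.
Circle about each station: (x − 4.2)² + (y + 72.5)² = 44.59²; (x − 47.2)² + (y + 70.3)² = 20.02²; (x + 13.1)² + (y − 57.6)² = 122.01².
Subtracting the P equation from the Q and R equations removes the quadratic terms:
86.0 x + 4.4 y = 3483.51
-34.6 x + 260.2 y = -14682.69
Solving the 2×2 system: x ≈ 43.1, y ≈ -50.7 km.
Check against P (with the unrounded x, y): √((x − 4.2)²+(y + 72.5)²) = 44.59 ≈ 44.59 km. ✓

(43.1, -50.7)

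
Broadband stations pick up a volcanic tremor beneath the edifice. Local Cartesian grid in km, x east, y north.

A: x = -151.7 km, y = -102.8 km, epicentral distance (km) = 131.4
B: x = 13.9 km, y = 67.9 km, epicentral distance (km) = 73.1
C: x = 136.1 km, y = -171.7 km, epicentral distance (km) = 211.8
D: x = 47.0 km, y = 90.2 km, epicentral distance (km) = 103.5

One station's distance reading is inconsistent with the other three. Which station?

A

Solve using three stations at a time. Using B, C, D (subtract circle equations pairwise → linear system) gives (x, y) ≈ (5.8, -4.7).
Distances from that point to each station vs reported:
  A: calculated 185.5 vs reported 131.4 → residual 54.1 km
  B: calculated 73.1 vs reported 73.1 → residual 0.0 km
  C: calculated 211.8 vs reported 211.8 → residual 0.0 km
  D: calculated 103.5 vs reported 103.5 → residual 0.0 km
B, C, D are mutually consistent (residuals ≈ 0); A is off by 54.1 km.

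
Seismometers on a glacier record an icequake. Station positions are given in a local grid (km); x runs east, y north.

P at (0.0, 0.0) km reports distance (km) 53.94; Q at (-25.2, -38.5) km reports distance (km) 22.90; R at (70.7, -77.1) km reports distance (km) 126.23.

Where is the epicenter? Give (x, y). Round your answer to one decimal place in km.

Circle about each station: x² + y² = 53.94²; (x + 25.2)² + (y + 38.5)² = 22.90²; (x − 70.7)² + (y + 77.1)² = 126.23².
Subtracting the P equation from the Q and R equations removes the quadratic terms:
-50.4 x − 77.0 y = 4502.40
141.4 x − 154.2 y = -2081.59
Solving the 2×2 system: x ≈ -45.8, y ≈ -28.5 km.
Check against P (with the unrounded x, y): √(x²+y²) = 53.94 ≈ 53.94 km. ✓

(-45.8, -28.5)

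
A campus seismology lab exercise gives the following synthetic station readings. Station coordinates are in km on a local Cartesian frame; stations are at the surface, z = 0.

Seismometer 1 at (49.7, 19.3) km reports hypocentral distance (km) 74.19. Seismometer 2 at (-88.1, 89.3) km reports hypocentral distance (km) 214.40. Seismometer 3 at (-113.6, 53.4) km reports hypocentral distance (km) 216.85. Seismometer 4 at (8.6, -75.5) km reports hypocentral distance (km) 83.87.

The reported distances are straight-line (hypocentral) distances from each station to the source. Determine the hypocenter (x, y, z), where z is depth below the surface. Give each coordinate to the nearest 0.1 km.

Each station gives a sphere (x−x_i)² + (y−y_i)² + z² = d_i² (stations at z=0).
Subtracting the Seismometer 1 sphere from Seismometer 2 and Seismometer 3: z² cancels, leaving linear equations in x and y:
-275.6 x + 140.0 y = -27569.68
-326.6 x + 68.2 y = -28605.83
Solving: x ≈ 78.898, y ≈ -41.611 km (keep extra digits for the depth step; rounded: 78.9, -41.6).
Then from the Seismometer 1 sphere: z² = 74.19² − (x − 49.7)² − (y − 19.3)² with x = 78.898, y = -41.611, so z ≈ 30.684 ≈ 30.7 km.

(78.9, -41.6, 30.7)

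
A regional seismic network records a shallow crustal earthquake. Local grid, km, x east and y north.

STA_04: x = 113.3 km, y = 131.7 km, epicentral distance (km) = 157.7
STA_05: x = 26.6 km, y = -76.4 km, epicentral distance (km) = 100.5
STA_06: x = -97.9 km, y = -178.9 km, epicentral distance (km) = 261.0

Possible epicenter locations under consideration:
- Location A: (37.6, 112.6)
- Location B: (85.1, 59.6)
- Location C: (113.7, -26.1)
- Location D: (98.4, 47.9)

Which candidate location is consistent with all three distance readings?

Location C

For each candidate, compare |candidate − station| to the reported distance:
Location A: residuals STA_04 79.6, STA_05 88.8, STA_06 60.5 → max 88.8 km
Location B: residuals STA_04 80.3, STA_05 47.5, STA_06 39.6 → max 80.3 km
Location C: residuals STA_04 0.1, STA_05 0.1, STA_06 0.0 → max 0.1 km
Location D: residuals STA_04 72.6, STA_05 43.0, STA_06 39.0 → max 72.6 km
Only Location C has all residuals ≈ 0.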